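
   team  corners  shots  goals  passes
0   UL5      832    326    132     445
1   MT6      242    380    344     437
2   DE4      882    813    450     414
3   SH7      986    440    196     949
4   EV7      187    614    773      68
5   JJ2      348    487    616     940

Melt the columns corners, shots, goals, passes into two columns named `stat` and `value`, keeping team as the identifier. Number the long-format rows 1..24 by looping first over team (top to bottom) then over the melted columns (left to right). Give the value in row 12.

414

24 rows total (6 × 4). Row 12: index ⌊(12-1)/4⌋ = 2 into team → DE4; (12-1) mod 4 = 3 into the melted columns → passes.
So row 12 is (DE4, passes, 414); value = 414.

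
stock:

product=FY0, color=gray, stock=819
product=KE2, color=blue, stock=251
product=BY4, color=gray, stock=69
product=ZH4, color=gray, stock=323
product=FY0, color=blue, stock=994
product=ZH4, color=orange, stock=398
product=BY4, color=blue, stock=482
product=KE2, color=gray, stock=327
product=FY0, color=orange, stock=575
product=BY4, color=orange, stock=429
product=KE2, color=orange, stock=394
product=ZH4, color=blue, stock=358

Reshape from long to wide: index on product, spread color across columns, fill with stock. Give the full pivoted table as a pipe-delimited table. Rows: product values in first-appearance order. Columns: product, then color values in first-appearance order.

| product | gray | blue | orange |
| FY0 | 819 | 994 | 575 |
| KE2 | 327 | 251 | 394 |
| BY4 | 69 | 482 | 429 |
| ZH4 | 323 | 358 | 398 |

Columns: product plus the 3 distinct color values (gray, blue, orange).
For example, row FY0 column gray takes stock=819 from the long row (FY0, gray).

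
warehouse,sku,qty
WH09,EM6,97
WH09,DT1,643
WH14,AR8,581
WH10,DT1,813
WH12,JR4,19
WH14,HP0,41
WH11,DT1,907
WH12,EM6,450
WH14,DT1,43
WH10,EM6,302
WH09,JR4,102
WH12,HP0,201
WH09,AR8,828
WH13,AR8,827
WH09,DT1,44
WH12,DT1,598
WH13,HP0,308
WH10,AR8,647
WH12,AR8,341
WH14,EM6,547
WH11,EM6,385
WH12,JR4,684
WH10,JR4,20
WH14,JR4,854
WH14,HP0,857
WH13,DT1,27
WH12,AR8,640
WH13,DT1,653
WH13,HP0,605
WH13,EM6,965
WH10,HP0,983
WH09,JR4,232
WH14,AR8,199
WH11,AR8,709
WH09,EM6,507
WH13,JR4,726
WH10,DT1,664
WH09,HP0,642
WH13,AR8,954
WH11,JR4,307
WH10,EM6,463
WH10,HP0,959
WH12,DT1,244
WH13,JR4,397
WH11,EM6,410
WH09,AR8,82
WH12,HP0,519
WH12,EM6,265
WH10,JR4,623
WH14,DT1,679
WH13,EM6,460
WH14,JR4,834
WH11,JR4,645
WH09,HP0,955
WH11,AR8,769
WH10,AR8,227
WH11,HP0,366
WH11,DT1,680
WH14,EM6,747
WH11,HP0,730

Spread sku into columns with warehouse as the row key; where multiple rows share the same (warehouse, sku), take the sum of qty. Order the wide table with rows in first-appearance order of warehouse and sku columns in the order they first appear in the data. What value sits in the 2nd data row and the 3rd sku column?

780

With rows in first-appearance order of warehouse, row 2 is warehouse=WH14. sku columns in first-appearance order: EM6, DT1, AR8, JR4, HP0; column 3 is AR8.
Long rows with warehouse=WH14, sku=AR8: 581 + 199 = 780.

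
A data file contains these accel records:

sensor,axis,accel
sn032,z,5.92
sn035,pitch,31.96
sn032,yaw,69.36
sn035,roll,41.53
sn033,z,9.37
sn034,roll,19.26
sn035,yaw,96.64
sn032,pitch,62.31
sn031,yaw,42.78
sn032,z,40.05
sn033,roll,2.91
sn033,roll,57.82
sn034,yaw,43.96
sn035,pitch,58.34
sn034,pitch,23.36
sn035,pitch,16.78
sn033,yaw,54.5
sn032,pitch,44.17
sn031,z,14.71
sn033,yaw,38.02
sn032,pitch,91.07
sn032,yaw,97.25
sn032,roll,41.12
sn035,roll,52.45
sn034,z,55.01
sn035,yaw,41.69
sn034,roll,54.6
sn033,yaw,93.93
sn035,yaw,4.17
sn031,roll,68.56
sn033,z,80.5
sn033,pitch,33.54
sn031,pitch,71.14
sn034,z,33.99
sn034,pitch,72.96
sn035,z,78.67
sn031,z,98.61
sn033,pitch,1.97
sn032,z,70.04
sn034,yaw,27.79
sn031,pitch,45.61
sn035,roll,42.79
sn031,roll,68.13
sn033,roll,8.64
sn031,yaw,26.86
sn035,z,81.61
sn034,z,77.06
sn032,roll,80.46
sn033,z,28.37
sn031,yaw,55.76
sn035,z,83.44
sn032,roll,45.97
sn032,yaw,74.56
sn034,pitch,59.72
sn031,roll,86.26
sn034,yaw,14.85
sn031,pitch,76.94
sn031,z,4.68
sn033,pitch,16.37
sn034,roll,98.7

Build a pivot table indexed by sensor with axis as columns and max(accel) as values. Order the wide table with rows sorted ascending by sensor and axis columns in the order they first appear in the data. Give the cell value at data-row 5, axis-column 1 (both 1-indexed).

83.44

With rows sorted ascending by sensor, row 5 is sensor=sn035. axis columns in first-appearance order: z, pitch, yaw, roll; column 1 is z.
Long rows with sensor=sn035, axis=z: max(78.67, 81.61, 83.44) = 83.44.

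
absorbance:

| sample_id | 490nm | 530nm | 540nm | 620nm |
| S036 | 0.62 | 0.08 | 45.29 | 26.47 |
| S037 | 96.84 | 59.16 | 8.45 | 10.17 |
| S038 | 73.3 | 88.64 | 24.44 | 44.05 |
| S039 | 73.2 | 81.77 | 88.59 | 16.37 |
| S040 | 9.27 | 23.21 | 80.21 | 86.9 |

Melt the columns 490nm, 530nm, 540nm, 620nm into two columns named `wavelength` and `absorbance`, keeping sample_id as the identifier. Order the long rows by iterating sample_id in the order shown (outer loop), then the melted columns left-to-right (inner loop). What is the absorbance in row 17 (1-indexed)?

9.27

20 rows total (5 × 4). Row 17: index ⌊(17-1)/4⌋ = 4 into sample_id → S040; (17-1) mod 4 = 0 into the melted columns → 490nm.
So row 17 is (S040, 490nm, 9.27); absorbance = 9.27.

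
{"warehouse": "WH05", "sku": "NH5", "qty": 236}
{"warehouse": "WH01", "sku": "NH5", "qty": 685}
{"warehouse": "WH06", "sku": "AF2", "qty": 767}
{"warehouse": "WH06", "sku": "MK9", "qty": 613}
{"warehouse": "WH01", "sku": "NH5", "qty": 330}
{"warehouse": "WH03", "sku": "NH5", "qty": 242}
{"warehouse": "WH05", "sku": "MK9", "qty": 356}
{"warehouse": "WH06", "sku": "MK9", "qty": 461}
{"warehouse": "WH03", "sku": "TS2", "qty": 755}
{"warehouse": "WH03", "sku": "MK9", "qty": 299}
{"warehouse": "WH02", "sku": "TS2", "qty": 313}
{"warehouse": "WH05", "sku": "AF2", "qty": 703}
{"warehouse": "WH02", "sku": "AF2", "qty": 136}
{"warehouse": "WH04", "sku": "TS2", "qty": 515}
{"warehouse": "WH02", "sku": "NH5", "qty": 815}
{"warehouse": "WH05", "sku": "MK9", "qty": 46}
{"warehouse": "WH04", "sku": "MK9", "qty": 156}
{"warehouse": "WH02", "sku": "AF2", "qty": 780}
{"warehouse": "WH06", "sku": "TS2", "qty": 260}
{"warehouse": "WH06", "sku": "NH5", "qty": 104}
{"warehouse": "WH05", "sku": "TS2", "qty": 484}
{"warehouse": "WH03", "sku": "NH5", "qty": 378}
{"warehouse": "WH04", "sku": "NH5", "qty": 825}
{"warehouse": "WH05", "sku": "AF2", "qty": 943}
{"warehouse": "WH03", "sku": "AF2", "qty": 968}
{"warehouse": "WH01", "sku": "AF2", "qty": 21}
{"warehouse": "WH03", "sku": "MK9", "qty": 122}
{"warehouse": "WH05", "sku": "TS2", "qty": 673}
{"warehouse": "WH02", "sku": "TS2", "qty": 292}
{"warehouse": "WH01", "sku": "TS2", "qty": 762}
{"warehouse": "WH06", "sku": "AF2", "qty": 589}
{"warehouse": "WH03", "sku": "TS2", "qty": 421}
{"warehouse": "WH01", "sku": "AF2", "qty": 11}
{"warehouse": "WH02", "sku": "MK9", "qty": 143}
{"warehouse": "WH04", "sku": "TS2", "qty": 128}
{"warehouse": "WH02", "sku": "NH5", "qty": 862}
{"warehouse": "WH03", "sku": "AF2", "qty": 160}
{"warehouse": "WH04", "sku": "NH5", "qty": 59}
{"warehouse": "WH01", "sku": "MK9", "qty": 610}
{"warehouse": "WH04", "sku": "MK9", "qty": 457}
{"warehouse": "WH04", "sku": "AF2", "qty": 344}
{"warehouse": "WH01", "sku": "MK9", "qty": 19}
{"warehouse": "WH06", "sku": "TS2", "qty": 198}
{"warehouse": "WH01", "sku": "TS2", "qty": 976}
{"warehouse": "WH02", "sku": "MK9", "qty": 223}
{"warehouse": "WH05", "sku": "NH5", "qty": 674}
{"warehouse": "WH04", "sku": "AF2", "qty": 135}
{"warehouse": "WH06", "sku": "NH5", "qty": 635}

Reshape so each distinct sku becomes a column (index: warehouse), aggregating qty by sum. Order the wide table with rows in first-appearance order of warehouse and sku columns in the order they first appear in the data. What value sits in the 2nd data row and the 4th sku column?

With rows in first-appearance order of warehouse, row 2 is warehouse=WH01. sku columns in first-appearance order: NH5, AF2, MK9, TS2; column 4 is TS2.
Long rows with warehouse=WH01, sku=TS2: 762 + 976 = 1738.

1738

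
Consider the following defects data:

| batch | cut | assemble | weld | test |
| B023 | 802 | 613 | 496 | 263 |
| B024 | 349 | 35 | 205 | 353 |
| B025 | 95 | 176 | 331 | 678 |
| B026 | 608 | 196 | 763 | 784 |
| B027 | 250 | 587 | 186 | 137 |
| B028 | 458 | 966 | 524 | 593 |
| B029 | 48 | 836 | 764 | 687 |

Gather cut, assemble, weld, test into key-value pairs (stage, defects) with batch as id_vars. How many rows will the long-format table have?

28

7 batch values × 4 melted columns = 28 rows.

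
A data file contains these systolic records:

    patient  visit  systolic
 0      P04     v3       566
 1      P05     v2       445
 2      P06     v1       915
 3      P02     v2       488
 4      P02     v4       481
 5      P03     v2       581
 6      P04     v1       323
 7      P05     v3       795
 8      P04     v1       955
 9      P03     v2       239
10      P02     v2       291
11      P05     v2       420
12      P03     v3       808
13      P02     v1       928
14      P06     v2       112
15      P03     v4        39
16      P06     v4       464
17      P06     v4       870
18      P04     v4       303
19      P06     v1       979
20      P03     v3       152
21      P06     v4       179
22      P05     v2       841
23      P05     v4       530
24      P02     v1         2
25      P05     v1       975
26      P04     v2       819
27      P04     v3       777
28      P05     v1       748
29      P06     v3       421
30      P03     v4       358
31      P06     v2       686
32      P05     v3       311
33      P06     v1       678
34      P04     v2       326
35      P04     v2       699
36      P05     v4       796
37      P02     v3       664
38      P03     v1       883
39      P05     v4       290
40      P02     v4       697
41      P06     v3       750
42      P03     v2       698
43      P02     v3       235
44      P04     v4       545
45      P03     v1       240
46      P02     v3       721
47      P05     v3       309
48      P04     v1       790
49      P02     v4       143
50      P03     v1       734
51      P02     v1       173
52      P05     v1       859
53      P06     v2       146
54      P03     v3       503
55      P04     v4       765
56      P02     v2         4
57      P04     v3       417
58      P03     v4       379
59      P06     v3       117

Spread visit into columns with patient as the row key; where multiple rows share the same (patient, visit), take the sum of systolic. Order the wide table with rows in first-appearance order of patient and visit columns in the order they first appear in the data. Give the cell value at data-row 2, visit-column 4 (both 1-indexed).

1616

With rows in first-appearance order of patient, row 2 is patient=P05. visit columns in first-appearance order: v3, v2, v1, v4; column 4 is v4.
Long rows with patient=P05, visit=v4: 530 + 796 + 290 = 1616.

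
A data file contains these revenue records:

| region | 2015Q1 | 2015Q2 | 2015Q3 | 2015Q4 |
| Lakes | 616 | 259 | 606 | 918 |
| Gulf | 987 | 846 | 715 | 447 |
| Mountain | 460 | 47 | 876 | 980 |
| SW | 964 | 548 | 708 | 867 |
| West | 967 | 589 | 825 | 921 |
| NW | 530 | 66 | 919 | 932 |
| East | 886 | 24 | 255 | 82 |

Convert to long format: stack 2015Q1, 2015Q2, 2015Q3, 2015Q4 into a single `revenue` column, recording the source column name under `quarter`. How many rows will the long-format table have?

28

7 region values × 4 melted columns = 28 rows.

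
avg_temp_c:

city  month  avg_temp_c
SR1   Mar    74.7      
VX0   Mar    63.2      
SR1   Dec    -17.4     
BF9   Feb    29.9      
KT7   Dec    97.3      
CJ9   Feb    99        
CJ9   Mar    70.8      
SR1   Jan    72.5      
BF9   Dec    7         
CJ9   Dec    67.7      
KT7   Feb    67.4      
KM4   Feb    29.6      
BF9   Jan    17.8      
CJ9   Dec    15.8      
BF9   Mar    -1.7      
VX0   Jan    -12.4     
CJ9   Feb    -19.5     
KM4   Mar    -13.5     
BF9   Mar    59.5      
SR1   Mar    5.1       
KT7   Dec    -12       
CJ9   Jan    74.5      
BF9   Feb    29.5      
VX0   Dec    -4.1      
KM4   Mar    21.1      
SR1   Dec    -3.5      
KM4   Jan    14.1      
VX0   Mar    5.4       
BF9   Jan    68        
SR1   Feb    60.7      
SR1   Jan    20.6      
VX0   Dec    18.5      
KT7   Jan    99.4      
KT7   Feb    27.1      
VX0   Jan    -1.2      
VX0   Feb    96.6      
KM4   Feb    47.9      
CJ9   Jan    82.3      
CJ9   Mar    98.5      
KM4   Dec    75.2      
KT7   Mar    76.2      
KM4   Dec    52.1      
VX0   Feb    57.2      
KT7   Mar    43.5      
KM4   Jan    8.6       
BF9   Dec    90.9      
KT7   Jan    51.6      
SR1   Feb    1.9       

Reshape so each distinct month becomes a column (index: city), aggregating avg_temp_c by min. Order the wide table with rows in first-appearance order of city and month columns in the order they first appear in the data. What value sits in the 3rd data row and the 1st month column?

-1.7

With rows in first-appearance order of city, row 3 is city=BF9. month columns in first-appearance order: Mar, Dec, Feb, Jan; column 1 is Mar.
Long rows with city=BF9, month=Mar: min(-1.7, 59.5) = -1.7.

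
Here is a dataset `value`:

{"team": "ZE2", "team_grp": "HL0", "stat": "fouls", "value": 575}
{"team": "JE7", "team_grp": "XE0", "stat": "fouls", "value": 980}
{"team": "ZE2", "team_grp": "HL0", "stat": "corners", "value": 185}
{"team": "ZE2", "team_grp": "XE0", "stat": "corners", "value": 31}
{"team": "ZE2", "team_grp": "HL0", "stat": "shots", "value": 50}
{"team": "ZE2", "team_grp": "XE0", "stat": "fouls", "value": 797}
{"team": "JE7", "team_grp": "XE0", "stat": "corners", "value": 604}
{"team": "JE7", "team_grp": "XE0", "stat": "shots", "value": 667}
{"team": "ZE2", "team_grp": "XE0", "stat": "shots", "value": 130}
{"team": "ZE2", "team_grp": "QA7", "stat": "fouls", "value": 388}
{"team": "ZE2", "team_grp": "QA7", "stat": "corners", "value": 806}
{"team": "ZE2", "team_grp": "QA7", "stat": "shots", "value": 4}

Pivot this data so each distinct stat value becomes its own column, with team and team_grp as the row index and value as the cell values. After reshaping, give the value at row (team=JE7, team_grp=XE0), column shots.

667

Wide layout: rows indexed by team and team_grp, columns are the 3 distinct stat values (fouls, corners, shots).
Cell (team=JE7, team_grp=XE0, stat=shots) draws from the long row where team=JE7, team_grp=XE0 and stat=shots, which has value=667.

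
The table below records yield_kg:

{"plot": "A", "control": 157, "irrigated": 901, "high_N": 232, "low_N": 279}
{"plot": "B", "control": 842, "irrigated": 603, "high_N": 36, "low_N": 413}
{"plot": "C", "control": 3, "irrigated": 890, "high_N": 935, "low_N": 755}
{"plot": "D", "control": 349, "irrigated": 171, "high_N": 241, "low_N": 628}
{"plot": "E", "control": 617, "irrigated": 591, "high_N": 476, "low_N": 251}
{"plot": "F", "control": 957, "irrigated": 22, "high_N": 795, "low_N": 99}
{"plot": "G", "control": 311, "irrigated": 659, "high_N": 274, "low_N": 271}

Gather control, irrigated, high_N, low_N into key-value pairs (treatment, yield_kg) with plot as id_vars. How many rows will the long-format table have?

7 plot values × 4 melted columns = 28 rows.

28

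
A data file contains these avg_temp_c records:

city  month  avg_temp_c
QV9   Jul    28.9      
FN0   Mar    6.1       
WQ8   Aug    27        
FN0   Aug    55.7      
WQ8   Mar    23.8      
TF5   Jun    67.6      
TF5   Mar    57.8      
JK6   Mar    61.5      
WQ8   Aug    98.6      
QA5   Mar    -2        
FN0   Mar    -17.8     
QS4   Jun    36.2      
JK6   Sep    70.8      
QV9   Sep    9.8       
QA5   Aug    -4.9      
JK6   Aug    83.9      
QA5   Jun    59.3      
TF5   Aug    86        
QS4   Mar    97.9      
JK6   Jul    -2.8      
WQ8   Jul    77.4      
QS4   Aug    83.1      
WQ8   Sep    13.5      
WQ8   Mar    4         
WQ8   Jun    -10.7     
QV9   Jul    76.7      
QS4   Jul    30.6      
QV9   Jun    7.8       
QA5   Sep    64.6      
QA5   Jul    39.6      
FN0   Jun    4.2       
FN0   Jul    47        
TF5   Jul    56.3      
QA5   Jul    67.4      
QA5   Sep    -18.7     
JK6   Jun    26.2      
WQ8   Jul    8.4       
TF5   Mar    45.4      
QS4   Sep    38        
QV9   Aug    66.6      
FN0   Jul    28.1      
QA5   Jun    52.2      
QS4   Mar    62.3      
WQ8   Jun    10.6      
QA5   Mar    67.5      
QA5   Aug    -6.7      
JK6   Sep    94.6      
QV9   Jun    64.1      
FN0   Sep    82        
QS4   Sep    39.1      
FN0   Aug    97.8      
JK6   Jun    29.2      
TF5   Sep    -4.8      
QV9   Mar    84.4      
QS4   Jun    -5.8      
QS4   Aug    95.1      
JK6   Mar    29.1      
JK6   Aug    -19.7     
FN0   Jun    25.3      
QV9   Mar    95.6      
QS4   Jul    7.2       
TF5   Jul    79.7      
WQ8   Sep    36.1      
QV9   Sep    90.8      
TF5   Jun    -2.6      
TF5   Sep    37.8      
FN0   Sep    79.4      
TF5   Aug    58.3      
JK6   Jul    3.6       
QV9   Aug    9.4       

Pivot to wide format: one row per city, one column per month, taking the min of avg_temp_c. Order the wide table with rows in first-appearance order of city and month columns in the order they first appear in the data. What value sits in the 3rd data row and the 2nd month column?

With rows in first-appearance order of city, row 3 is city=WQ8. month columns in first-appearance order: Jul, Mar, Aug, Jun, Sep; column 2 is Mar.
Long rows with city=WQ8, month=Mar: min(23.8, 4) = 4.

4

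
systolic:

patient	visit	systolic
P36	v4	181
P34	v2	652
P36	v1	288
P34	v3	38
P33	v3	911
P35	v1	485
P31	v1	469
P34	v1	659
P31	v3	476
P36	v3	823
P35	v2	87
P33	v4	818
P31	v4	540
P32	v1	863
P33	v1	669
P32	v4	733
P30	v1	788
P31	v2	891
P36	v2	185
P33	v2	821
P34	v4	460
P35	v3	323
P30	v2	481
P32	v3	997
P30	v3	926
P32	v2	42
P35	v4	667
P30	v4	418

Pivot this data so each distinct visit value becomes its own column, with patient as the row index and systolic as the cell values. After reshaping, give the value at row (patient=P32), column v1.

863

Wide layout: rows indexed by patient, columns are the 4 distinct visit values (v4, v2, v1, v3).
Cell (patient=P32, visit=v1) draws from the long row where patient=P32 and visit=v1, which has systolic=863.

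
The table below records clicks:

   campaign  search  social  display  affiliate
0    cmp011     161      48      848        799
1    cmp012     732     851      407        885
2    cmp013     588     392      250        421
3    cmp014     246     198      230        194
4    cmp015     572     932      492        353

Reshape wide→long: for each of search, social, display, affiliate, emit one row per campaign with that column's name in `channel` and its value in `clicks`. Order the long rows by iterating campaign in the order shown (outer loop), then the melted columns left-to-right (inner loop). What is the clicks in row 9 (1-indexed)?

20 rows total (5 × 4). Row 9: index ⌊(9-1)/4⌋ = 2 into campaign → cmp013; (9-1) mod 4 = 0 into the melted columns → search.
So row 9 is (cmp013, search, 588); clicks = 588.

588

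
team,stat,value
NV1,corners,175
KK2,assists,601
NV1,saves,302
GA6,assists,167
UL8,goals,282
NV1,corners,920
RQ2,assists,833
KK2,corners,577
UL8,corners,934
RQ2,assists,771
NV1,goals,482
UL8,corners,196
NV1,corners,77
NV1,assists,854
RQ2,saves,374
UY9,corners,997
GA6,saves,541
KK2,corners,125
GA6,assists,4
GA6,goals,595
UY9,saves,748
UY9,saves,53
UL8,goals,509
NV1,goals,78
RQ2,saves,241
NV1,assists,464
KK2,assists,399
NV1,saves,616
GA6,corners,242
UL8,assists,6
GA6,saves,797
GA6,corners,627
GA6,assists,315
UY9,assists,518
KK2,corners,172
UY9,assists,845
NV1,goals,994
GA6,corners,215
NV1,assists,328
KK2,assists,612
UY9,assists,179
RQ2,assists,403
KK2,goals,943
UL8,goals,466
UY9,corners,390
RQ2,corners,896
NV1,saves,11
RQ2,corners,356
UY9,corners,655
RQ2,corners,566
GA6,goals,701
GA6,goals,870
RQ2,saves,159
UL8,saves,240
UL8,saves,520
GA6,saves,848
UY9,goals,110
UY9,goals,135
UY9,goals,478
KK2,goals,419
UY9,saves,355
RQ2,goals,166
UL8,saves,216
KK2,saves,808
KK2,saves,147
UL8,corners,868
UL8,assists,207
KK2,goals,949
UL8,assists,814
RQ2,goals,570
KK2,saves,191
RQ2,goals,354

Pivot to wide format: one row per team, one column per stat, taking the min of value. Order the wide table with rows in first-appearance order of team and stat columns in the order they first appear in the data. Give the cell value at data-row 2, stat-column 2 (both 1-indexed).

399

With rows in first-appearance order of team, row 2 is team=KK2. stat columns in first-appearance order: corners, assists, saves, goals; column 2 is assists.
Long rows with team=KK2, stat=assists: min(601, 399, 612) = 399.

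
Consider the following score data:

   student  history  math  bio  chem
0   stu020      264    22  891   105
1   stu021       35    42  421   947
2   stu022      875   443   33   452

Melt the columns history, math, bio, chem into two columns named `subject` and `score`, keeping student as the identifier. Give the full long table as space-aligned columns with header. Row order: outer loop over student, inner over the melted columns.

Each (student, column) pair becomes one row: 3 × 4 = 12 rows.
For example, (stu020, history) → score=264.

student  subject  score
stu020   history  264  
stu020   math     22   
stu020   bio      891  
stu020   chem     105  
stu021   history  35   
stu021   math     42   
stu021   bio      421  
stu021   chem     947  
stu022   history  875  
stu022   math     443  
stu022   bio      33   
stu022   chem     452  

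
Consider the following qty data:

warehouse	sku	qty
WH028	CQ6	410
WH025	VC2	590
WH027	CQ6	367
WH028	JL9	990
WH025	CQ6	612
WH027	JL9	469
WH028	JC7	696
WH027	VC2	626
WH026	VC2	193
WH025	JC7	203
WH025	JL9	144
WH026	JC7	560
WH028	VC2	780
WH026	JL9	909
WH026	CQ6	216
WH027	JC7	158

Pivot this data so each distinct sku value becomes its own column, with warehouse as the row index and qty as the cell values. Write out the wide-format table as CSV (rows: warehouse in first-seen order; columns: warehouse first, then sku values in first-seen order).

Columns: warehouse plus the 4 distinct sku values (CQ6, VC2, JL9, JC7).
For example, row WH028 column CQ6 takes qty=410 from the long row (WH028, CQ6).

warehouse,CQ6,VC2,JL9,JC7
WH028,410,780,990,696
WH025,612,590,144,203
WH027,367,626,469,158
WH026,216,193,909,560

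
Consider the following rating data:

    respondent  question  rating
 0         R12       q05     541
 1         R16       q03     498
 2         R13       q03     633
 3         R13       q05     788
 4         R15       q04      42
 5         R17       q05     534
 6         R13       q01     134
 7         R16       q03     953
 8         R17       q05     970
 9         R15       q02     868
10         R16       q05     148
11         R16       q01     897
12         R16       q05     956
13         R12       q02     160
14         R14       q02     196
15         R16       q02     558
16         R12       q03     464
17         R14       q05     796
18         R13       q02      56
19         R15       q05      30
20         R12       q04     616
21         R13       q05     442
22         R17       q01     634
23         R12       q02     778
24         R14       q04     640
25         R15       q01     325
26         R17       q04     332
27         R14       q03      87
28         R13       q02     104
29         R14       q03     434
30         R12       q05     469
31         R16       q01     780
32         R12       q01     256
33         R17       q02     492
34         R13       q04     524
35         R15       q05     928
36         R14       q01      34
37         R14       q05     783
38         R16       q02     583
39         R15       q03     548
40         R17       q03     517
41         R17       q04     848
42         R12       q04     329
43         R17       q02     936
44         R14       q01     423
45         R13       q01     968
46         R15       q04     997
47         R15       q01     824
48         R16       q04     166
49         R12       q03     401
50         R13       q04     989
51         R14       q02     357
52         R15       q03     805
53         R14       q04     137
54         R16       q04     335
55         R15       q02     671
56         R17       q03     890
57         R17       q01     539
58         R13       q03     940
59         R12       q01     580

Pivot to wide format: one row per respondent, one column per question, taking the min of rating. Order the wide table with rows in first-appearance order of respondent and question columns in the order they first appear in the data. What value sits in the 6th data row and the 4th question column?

With rows in first-appearance order of respondent, row 6 is respondent=R14. question columns in first-appearance order: q05, q03, q04, q01, q02; column 4 is q01.
Long rows with respondent=R14, question=q01: min(34, 423) = 34.

34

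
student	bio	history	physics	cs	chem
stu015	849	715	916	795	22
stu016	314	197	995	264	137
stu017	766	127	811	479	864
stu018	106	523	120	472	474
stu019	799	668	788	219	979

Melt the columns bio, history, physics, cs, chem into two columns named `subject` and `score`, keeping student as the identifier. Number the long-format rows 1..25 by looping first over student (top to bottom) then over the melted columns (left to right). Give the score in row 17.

25 rows total (5 × 5). Row 17: index ⌊(17-1)/5⌋ = 3 into student → stu018; (17-1) mod 5 = 1 into the melted columns → history.
So row 17 is (stu018, history, 523); score = 523.

523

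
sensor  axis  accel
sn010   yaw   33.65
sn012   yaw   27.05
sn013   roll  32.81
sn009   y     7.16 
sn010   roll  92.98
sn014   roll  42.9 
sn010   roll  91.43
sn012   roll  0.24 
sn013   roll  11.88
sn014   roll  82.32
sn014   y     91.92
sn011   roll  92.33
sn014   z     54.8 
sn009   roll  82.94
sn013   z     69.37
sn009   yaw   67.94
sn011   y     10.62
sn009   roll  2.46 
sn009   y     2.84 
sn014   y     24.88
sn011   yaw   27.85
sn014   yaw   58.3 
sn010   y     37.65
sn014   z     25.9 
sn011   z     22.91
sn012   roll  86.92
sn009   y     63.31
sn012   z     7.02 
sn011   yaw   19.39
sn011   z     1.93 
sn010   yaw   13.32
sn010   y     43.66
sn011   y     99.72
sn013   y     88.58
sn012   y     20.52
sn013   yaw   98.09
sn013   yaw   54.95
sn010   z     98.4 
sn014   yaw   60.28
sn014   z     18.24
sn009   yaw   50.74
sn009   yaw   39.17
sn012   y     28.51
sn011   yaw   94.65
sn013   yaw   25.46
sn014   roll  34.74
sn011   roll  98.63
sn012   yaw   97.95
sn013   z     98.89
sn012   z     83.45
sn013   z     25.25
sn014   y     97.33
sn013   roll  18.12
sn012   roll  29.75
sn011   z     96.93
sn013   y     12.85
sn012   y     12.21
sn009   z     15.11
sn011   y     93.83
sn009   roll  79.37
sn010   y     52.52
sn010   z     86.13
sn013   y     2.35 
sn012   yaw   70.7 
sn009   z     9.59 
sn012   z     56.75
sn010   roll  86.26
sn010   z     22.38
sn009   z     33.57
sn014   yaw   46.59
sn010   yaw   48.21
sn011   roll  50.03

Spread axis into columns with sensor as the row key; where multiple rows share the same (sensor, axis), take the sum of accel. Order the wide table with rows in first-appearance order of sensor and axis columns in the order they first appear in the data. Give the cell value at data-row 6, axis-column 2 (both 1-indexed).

With rows in first-appearance order of sensor, row 6 is sensor=sn011. axis columns in first-appearance order: yaw, roll, y, z; column 2 is roll.
Long rows with sensor=sn011, axis=roll: 92.33 + 98.63 + 50.03 = 240.99.

240.99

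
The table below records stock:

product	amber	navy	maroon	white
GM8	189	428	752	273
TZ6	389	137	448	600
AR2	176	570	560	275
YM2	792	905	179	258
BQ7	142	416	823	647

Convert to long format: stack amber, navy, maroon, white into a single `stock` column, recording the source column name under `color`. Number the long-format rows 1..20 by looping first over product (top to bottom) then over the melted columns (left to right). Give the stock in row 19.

20 rows total (5 × 4). Row 19: index ⌊(19-1)/4⌋ = 4 into product → BQ7; (19-1) mod 4 = 2 into the melted columns → maroon.
So row 19 is (BQ7, maroon, 823); stock = 823.

823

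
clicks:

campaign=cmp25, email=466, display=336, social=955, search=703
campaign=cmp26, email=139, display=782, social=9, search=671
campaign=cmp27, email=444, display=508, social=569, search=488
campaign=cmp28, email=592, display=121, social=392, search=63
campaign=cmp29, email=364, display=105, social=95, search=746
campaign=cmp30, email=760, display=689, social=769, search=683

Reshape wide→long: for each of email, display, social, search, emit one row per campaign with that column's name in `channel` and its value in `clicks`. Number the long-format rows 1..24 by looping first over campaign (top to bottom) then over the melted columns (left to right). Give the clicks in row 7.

24 rows total (6 × 4). Row 7: index ⌊(7-1)/4⌋ = 1 into campaign → cmp26; (7-1) mod 4 = 2 into the melted columns → social.
So row 7 is (cmp26, social, 9); clicks = 9.

9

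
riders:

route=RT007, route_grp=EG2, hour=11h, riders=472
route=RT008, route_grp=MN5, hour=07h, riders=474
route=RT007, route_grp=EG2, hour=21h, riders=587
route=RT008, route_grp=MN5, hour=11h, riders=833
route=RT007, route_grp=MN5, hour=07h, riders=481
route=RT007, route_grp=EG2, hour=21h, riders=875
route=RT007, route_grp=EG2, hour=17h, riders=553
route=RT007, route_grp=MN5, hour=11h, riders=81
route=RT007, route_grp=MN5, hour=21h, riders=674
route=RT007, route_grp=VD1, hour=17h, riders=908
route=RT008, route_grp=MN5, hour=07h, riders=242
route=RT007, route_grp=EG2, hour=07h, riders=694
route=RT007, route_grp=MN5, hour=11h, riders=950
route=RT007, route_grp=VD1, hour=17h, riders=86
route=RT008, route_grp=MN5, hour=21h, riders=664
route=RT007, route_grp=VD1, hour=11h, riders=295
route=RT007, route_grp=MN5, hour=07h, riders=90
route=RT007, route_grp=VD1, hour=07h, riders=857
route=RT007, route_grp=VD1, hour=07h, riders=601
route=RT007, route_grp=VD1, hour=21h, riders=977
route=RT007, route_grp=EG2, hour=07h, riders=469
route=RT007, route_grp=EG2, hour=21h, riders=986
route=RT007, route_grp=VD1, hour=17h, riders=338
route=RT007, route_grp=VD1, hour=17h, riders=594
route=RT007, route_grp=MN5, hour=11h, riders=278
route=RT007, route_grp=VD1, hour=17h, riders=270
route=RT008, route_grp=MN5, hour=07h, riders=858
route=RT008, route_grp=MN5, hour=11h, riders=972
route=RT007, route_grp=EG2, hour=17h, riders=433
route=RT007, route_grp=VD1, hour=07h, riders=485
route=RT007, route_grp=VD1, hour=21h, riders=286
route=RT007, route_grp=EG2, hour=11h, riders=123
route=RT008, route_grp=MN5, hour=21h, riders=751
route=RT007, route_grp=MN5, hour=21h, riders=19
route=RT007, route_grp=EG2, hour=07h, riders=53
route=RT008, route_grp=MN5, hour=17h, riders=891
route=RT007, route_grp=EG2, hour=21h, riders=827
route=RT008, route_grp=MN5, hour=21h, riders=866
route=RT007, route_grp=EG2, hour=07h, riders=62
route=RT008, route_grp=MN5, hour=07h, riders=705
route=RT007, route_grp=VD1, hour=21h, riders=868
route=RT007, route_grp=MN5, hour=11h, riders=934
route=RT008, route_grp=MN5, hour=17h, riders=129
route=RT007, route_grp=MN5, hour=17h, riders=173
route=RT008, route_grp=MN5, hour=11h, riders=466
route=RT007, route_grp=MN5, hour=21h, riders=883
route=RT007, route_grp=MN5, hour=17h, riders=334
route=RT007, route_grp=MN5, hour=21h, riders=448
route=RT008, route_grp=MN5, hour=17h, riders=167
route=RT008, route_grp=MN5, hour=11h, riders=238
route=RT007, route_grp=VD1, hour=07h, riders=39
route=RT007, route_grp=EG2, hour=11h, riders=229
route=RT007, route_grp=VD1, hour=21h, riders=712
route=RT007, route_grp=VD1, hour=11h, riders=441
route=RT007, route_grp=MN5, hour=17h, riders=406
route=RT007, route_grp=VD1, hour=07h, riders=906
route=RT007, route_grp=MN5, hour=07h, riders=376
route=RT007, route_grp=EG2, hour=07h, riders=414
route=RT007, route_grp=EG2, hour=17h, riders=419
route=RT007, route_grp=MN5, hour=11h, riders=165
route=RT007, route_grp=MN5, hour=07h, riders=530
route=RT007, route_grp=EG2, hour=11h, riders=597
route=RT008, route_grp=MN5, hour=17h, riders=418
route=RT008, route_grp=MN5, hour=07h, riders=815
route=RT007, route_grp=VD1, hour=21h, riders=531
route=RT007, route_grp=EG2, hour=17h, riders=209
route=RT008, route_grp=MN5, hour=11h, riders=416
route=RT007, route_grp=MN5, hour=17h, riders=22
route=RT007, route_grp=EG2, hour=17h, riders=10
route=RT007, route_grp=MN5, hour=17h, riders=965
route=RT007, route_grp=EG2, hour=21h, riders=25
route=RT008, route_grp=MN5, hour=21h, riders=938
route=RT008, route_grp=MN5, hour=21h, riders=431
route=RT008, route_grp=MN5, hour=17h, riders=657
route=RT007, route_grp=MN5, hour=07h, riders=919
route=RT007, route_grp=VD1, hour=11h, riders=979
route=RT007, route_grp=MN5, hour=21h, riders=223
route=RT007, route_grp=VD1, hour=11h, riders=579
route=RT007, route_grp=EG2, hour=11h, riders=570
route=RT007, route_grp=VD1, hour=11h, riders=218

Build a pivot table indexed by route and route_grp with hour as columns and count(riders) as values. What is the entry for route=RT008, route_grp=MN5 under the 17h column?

Rows with route=RT008, route_grp=MN5 and hour=17h: riders values are 891, 129, 167, 418, 657.
5 rows match — count = 5.

5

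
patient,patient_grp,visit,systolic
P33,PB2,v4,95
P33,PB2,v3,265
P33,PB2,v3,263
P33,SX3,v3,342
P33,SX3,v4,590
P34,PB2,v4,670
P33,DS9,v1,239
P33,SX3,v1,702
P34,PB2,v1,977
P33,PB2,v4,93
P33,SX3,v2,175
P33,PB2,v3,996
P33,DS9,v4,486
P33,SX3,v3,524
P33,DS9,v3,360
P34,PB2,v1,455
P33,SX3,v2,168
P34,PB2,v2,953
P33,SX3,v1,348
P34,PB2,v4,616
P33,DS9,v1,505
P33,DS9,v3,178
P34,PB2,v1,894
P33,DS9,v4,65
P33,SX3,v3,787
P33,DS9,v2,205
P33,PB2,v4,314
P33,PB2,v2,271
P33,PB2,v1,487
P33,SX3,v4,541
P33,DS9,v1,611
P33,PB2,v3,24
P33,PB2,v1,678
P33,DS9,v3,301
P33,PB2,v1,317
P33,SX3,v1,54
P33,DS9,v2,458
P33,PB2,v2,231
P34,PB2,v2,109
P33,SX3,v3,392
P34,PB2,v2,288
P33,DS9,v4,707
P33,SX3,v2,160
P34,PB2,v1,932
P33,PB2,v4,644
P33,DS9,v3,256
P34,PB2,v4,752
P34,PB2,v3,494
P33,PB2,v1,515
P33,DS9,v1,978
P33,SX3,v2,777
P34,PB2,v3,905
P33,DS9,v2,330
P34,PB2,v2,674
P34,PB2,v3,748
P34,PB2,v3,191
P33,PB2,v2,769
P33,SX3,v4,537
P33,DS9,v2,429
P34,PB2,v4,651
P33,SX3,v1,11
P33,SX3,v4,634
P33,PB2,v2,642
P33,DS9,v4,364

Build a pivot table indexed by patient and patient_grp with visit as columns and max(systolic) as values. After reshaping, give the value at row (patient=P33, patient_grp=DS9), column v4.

Rows with patient=P33, patient_grp=DS9 and visit=v4: systolic values are 486, 65, 707, 364.
max(486, 65, 707, 364) = 707.

707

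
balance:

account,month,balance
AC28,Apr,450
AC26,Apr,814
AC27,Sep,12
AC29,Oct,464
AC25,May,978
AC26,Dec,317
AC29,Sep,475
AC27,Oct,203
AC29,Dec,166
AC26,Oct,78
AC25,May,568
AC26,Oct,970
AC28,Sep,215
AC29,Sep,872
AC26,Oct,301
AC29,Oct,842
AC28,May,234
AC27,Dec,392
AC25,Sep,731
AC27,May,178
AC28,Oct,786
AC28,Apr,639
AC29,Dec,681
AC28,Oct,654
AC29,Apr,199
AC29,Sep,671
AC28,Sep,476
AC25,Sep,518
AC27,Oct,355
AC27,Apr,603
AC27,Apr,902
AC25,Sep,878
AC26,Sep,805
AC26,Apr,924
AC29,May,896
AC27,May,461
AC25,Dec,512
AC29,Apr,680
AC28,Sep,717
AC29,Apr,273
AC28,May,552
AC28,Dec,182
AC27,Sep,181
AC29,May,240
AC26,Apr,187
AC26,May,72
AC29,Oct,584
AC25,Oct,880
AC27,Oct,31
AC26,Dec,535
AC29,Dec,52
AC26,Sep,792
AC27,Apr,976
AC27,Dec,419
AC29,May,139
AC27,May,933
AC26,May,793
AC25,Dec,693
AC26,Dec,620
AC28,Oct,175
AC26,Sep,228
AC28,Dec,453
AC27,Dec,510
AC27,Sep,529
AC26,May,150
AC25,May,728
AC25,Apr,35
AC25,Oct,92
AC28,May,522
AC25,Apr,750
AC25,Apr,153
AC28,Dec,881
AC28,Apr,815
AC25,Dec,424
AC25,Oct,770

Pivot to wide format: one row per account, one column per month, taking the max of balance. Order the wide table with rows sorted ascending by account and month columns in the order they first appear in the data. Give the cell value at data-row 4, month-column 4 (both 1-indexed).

With rows sorted ascending by account, row 4 is account=AC28. month columns in first-appearance order: Apr, Sep, Oct, May, Dec; column 4 is May.
Long rows with account=AC28, month=May: max(234, 552, 522) = 552.

552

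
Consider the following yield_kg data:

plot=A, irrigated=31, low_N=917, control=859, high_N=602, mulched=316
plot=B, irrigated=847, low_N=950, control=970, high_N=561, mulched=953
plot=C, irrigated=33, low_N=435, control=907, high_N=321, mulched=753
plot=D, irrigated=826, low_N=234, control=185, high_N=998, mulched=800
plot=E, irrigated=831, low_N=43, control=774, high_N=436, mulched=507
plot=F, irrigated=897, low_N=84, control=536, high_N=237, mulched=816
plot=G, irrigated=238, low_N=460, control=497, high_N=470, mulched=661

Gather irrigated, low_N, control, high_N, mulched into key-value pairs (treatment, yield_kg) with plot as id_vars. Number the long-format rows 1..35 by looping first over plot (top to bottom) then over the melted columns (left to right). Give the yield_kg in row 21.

35 rows total (7 × 5). Row 21: index ⌊(21-1)/5⌋ = 4 into plot → E; (21-1) mod 5 = 0 into the melted columns → irrigated.
So row 21 is (E, irrigated, 831); yield_kg = 831.

831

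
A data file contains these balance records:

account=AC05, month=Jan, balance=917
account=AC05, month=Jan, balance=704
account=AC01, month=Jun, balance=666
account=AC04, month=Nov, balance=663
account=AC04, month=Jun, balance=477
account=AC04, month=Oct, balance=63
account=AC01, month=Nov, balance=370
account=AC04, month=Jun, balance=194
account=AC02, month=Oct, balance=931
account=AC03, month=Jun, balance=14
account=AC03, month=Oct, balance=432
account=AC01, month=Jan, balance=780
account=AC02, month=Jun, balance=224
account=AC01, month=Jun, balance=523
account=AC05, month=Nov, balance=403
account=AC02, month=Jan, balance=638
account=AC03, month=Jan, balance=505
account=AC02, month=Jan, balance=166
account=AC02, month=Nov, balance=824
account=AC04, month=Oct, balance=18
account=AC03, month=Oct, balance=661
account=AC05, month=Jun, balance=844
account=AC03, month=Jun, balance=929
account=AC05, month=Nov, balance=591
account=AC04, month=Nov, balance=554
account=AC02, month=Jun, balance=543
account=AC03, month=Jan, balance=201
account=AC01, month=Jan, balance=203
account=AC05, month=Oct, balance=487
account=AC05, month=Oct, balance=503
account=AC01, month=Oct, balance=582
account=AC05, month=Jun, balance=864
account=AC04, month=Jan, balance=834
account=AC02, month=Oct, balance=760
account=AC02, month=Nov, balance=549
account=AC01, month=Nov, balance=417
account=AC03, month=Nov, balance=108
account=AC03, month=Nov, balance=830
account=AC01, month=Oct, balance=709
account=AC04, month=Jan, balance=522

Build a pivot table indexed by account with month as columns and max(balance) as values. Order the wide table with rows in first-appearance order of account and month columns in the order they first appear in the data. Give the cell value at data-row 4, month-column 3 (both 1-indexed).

824

With rows in first-appearance order of account, row 4 is account=AC02. month columns in first-appearance order: Jan, Jun, Nov, Oct; column 3 is Nov.
Long rows with account=AC02, month=Nov: max(824, 549) = 824.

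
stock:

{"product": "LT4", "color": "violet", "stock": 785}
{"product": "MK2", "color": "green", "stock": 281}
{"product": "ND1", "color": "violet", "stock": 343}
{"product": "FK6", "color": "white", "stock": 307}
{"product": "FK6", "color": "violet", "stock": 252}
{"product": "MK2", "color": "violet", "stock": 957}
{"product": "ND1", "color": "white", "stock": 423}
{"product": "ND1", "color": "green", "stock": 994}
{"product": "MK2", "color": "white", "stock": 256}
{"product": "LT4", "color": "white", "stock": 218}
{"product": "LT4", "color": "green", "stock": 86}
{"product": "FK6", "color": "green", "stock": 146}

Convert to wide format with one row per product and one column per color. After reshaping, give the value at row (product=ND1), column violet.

343

Wide layout: rows indexed by product, columns are the 3 distinct color values (violet, green, white).
Cell (product=ND1, color=violet) draws from the long row where product=ND1 and color=violet, which has stock=343.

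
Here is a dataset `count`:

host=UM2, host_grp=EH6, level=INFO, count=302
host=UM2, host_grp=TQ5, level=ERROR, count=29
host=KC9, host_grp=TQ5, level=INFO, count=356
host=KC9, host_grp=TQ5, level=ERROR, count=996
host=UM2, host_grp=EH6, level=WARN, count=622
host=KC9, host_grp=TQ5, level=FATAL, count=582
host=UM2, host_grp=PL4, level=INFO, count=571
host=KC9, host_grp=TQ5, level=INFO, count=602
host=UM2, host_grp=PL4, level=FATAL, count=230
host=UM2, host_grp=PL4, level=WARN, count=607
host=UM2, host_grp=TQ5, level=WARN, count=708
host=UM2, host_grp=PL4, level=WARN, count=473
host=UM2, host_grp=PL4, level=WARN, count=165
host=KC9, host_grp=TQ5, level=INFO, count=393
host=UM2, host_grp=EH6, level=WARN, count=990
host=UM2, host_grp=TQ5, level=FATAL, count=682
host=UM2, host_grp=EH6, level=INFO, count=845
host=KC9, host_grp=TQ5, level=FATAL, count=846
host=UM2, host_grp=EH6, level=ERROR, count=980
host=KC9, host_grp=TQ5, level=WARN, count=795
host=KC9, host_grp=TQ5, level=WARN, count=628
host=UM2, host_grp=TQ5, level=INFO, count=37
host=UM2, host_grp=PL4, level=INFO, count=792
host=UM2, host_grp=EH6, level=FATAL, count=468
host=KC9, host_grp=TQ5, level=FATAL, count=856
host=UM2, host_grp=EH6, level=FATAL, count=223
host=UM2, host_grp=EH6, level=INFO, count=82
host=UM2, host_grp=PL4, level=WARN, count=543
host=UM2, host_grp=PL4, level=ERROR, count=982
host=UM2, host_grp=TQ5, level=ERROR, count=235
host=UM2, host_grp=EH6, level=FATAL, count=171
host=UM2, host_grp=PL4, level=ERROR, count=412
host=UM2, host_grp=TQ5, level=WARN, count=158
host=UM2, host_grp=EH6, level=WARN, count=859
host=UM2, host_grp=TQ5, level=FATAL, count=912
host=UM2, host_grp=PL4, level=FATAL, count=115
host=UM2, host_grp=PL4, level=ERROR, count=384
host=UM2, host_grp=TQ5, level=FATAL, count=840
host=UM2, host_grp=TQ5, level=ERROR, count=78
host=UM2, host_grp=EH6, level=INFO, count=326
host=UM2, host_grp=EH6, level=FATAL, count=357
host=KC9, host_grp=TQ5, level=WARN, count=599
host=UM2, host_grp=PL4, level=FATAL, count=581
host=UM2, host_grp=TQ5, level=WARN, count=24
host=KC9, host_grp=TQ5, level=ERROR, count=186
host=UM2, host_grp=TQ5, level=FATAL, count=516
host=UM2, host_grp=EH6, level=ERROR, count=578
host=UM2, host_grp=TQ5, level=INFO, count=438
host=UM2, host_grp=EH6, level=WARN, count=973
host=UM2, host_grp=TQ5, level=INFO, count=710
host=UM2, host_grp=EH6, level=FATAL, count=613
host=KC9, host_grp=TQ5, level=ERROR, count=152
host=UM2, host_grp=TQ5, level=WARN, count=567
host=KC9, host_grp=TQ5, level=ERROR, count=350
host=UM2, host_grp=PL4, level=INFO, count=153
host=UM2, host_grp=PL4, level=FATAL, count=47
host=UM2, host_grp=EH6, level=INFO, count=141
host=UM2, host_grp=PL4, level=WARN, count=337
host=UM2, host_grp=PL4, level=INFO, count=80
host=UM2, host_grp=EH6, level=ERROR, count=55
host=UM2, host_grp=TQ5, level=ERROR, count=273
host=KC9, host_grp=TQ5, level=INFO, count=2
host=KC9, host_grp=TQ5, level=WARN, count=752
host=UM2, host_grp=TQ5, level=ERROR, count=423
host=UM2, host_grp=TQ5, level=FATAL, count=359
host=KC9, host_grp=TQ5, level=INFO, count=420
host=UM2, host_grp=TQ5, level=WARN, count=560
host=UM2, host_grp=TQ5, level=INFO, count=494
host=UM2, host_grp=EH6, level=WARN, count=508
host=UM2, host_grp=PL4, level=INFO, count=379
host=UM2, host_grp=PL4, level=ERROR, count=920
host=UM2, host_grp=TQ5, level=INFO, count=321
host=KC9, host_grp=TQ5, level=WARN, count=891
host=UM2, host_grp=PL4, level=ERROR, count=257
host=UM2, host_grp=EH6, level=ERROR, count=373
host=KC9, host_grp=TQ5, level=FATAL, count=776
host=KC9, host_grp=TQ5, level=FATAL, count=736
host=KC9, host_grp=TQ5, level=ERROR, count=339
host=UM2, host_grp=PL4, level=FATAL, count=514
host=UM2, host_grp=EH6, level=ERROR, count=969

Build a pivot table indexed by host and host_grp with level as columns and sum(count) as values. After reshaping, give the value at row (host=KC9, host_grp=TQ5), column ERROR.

Rows with host=KC9, host_grp=TQ5 and level=ERROR: count values are 996, 186, 152, 350, 339.
996 + 186 + 152 + 350 + 339 = 2023.

2023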